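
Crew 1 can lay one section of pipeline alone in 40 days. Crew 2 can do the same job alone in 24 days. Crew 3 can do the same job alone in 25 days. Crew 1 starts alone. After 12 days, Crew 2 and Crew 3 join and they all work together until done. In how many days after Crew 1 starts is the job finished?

297/16 days

In the first 12 days Crew 1 alone does 12/40 = 3/10 of the job, leaving 7/10.
Once everyone is working, combined rate: 1/40 + 1/24 + 1/25 = (15 + 25 + 24)/600 = 64/600 = 8/75 per day.
Remaining 7/10 at 8/75 per day takes 105/16 days.
Total from the start = 12 + 105/16 = 297/16 days.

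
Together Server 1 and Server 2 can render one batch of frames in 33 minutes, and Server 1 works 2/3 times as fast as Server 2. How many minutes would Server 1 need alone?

165/2 minutes

Let Server 2's rate be r; then Server 1's rate is (2/3)r, so together (2/3 + 1)r = (5/3)r = 1/33.
Thus r = 1/55 per minute.
Server 2 alone: 55 minutes; Server 1 alone: 165/2 minutes.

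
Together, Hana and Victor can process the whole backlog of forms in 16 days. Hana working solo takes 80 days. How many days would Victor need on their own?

20 days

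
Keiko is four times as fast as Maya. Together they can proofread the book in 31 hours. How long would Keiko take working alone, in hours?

Let Maya's rate be r; then Keiko's rate is 4r, so together (4 + 1)r = 5r = 1/31.
Thus r = 1/155 per hour.
Maya alone: 155 hours; Keiko alone: 155/4 hours.

155/4 hours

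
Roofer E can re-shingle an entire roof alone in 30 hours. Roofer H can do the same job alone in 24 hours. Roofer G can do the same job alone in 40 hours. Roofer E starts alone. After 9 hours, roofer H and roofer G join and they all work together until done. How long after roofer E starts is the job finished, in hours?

16 hours

In the first 9 hours roofer E alone does 9/30 = 3/10 of the job, leaving 7/10.
Once everyone is working, combined rate: 1/30 + 1/24 + 1/40 = (4 + 5 + 3)/120 = 12/120 = 1/10 per hour.
Remaining 7/10 at 1/10 per hour takes 7 hours.
Total from the start = 9 + 7 = 16 hours.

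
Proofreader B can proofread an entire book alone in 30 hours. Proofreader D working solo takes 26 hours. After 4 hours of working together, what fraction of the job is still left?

Combined rate: 1/30 + 1/26 = (13 + 15)/390 = 28/390 = 14/195 per hour.
In 4 hours they complete 4·14/195 = 56/195 of the job.
So 139/195 remains.

139/195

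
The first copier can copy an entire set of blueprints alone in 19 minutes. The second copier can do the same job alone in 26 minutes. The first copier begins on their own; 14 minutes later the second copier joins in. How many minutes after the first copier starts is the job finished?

152/9 minutes

In the first 14 minutes the first copier alone does 14/19 of the job, leaving 5/19.
Once everyone is working, combined rate: 1/19 + 1/26 = (26 + 19)/494 = 45/494 per minute.
Remaining 5/19 at 45/494 per minute takes 26/9 minutes.
Total from the start = 14 + 26/9 = 152/9 minutes.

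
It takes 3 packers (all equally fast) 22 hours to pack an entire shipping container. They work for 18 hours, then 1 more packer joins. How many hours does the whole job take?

21 hours

One packer does 1/66 of the job per hour.
After 18 hours with 3 packers, 9/11 is done (2/11 left).
With 4 packers the rate is 4/66 = 2/33, so the rest takes 2/11 ÷ 2/33 = 3 hours.
Total = 18 + 3 = 21 hours.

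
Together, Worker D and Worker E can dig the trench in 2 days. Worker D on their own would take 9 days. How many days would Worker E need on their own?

18/7 days

Combined rate is 1/2 per day.
Known contribution: 1/9 per day.
So Worker E's rate is 1/2 − 1/9 = 7/18, meaning 18/7 days alone.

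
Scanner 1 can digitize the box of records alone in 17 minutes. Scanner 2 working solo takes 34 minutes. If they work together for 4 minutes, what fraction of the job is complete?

6/17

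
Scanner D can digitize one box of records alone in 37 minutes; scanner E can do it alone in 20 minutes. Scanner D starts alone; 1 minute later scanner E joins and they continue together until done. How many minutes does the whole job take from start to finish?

In 1 minute scanner D does 1/37 of the job, leaving 36/37.
Scanner D and scanner E together work at 57/740 per minute, so finishing takes 36/37 ÷ 57/740 = 240/19 minutes.
Total time = 1 + 240/19 = 259/19 minutes.

259/19 minutes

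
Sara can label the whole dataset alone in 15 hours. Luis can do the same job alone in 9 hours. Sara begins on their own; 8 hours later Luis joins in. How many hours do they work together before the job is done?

In the first 8 hours Sara alone does 8/15 of the job, leaving 7/15.
Once everyone is working, combined rate: 1/15 + 1/9 = (3 + 5)/45 = 8/45 per hour.
Remaining 7/15 at 8/45 per hour takes 21/8 hours.

21/8 hours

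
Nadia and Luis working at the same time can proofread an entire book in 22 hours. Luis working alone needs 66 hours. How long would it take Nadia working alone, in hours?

33 hours

Combined rate is 1/22 per hour.
Known contribution: 1/66 per hour.
So Nadia's rate is 1/22 − 1/66 = 1/33, meaning 33 hours alone.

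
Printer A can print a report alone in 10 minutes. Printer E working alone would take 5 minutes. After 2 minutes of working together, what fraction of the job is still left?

Combined rate: 1/10 + 1/5 = (1 + 2)/10 = 3/10 per minute.
In 2 minutes they complete 2·3/10 = 3/5 of the job.
So 2/5 remains.

2/5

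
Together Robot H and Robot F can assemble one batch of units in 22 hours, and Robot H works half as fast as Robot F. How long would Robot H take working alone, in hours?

66 hours

Let Robot F's rate be r; then Robot H's rate is (1/2)r, so together (1/2 + 1)r = (3/2)r = 1/22.
Thus r = 1/33 per hour.
Robot F alone: 33 hours; Robot H alone: 66 hours.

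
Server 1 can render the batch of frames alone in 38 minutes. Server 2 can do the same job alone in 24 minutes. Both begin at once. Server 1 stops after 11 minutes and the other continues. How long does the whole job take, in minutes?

In the first 11 minutes the combined rate is 31/456, so 341/456 of the job is done, leaving 115/456.
After Server 1 leaves the rate is 1/24 per minute; the remaining 115/456 takes 115/19 minutes.
Total = 11 + 115/19 = 324/19 minutes.

324/19 minutes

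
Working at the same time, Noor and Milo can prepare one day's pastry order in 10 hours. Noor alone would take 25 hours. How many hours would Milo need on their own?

50/3 hours

Combined rate is 1/10 per hour.
Known contribution: 1/25 per hour.
So Milo's rate is 1/10 − 1/25 = 3/50, meaning 50/3 hours alone.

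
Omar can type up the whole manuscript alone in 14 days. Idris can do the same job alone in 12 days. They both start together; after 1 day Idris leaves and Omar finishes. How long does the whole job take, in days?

In the first 1 day the combined rate is 13/84, so 13/84 of the job is done, leaving 71/84.
After Idris leaves the rate is 1/14 per day; the remaining 71/84 takes 71/6 days.
Total = 1 + 71/6 = 77/6 days.

77/6 days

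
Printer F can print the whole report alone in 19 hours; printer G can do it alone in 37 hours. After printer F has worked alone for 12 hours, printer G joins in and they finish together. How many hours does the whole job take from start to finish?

In 12 hours printer F does 12/19 of the job, leaving 7/19.
Printer F and printer G together work at 56/703 per hour, so finishing takes 7/19 ÷ 56/703 = 37/8 hours.
Total time = 12 + 37/8 = 133/8 hours.

133/8 hours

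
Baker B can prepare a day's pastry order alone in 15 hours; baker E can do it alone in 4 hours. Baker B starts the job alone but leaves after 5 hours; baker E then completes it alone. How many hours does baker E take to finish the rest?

8/3 hours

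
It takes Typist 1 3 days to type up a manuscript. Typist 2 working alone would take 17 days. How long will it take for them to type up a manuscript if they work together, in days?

Combined rate: 1/3 + 1/17 = (17 + 3)/51 = 20/51 per day.
Time = 1 ÷ (20/51) = 51/20 days.

51/20 days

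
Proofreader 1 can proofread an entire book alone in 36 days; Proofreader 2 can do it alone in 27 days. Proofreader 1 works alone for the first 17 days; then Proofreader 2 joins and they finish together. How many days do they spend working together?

In 17 days Proofreader 1 does 17/36 of the job, leaving 19/36.
Proofreader 1 and Proofreader 2 together work at 7/108 per day, so finishing takes 19/36 ÷ 7/108 = 57/7 days.

57/7 days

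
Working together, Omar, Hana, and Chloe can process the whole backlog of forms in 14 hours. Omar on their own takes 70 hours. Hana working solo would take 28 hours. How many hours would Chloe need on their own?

140/3 hours

Combined rate is 1/14 per hour.
Known contribution: 1/70 + 1/28 = (2 + 5)/140 = 7/140 = 1/20 per hour.
So Chloe's rate is 1/14 − 1/20 = 3/140, meaning 140/3 hours alone.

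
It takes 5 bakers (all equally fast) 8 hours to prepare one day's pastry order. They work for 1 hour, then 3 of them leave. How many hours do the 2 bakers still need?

35/2 hours

One baker does 1/40 of the job per hour.
After 1 hour with 5 bakers, 1/8 is done (7/8 left).
With 2 bakers the rate is 2/40 = 1/20, so the rest takes 7/8 ÷ 1/20 = 35/2 hours.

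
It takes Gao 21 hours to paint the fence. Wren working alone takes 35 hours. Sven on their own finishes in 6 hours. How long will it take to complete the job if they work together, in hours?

70/17 hours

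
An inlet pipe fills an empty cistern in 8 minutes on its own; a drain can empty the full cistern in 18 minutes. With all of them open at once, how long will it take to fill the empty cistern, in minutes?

Net rate = 1/8 − 1/18 = (9 − 4)/72 = 5/72 per minute.
Filling time = 1 ÷ (5/72) = 72/5 minutes.

72/5 minutes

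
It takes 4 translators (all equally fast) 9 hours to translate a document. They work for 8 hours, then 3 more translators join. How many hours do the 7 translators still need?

One translator does 1/36 of the job per hour.
After 8 hours with 4 translators, 8/9 is done (1/9 left).
With 7 translators the rate is 7/36, so the rest takes 1/9 ÷ 7/36 = 4/7 hours.

4/7 hours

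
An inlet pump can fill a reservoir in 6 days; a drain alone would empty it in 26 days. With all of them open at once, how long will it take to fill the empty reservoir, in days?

39/5 days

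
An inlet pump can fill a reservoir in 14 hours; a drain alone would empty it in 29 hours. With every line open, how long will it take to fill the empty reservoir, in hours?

Net rate = 1/14 − 1/29 = (29 − 14)/406 = 15/406 per hour.
Filling time = 1 ÷ (15/406) = 406/15 hours.

406/15 hours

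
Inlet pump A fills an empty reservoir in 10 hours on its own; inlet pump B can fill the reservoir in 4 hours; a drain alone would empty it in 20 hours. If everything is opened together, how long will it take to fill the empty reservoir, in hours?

Net rate = 1/10 + 1/4 − 1/20 = (2 + 5 − 1)/20 = 6/20 = 3/10 per hour.
Filling time = 1 ÷ (3/10) = 10/3 hours.

10/3 hours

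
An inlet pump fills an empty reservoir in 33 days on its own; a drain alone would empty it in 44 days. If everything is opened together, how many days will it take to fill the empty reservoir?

Net rate = 1/33 − 1/44 = (4 − 3)/132 = 1/132 per day.
Filling time = 1 ÷ (1/132) = 132 days.

132 days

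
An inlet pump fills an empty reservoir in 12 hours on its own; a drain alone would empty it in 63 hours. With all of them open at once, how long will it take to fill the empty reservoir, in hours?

252/17 hours

Net rate = 1/12 − 1/63 = (21 − 4)/252 = 17/252 per hour.
Filling time = 1 ÷ (17/252) = 252/17 hours.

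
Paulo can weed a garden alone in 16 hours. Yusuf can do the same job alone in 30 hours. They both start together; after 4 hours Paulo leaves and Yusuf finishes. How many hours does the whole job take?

In the first 4 hours the combined rate is 23/240, so 23/60 of the job is done, leaving 37/60.
After Paulo leaves the rate is 1/30 per hour; the remaining 37/60 takes 37/2 hours.
Total = 4 + 37/2 = 45/2 hours.

45/2 hours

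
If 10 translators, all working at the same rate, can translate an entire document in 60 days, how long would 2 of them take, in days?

Total work is 10·60 = 600 translator-days.
With 2 translators: 600/2 = 300 days.

300 days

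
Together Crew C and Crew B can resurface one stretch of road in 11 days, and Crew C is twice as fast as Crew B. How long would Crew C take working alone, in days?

Let Crew B's rate be r; then Crew C's rate is 2r, so together (2 + 1)r = 3r = 1/11.
Thus r = 1/33 per day.
Crew B alone: 33 days; Crew C alone: 33/2 days.

33/2 days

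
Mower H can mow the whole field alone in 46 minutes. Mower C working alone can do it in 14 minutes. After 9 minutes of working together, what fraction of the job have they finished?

135/161

Combined rate: 1/46 + 1/14 = (7 + 23)/322 = 30/322 = 15/161 per minute.
In 9 minutes they complete 9·15/161 = 135/161 of the job.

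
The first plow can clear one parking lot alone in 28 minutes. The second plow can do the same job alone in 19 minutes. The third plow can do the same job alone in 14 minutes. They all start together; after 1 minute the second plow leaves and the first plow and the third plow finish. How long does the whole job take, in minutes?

168/19 minutes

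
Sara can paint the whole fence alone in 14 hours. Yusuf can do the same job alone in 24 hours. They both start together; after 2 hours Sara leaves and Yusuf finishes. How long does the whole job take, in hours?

In the first 2 hours the combined rate is 19/168, so 19/84 of the job is done, leaving 65/84.
After Sara leaves the rate is 1/24 per hour; the remaining 65/84 takes 130/7 hours.
Total = 2 + 130/7 = 144/7 hours.

144/7 hours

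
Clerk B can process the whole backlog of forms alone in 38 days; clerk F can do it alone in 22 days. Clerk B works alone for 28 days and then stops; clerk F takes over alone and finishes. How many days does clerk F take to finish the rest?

In 28 days clerk B does 28/38 = 14/19 of the job, leaving 5/19.
Clerk F works at 1/22 per day, so finishing takes 5/19 ÷ 1/22 = 110/19 days.

110/19 days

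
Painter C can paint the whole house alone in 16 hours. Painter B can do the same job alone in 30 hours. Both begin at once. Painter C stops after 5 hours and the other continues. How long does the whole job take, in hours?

In the first 5 hours the combined rate is 23/240, so 23/48 of the job is done, leaving 25/48.
After Painter C leaves the rate is 1/30 per hour; the remaining 25/48 takes 125/8 hours.
Total = 5 + 125/8 = 165/8 hours.

165/8 hours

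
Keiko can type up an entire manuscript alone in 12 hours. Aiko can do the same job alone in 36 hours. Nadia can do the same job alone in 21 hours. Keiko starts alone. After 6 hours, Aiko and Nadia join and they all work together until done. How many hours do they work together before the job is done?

63/20 hours

In the first 6 hours Keiko alone does 6/12 = 1/2 of the job, leaving 1/2.
Once everyone is working, combined rate: 1/12 + 1/36 + 1/21 = (21 + 7 + 12)/252 = 40/252 = 10/63 per hour.
Remaining 1/2 at 10/63 per hour takes 63/20 hours.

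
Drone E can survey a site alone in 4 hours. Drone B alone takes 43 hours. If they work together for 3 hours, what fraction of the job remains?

Combined rate: 1/4 + 1/43 = (43 + 4)/172 = 47/172 per hour.
In 3 hours they complete 3·47/172 = 141/172 of the job.
So 31/172 remains.

31/172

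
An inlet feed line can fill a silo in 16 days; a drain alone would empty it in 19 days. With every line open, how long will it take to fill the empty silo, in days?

304/3 days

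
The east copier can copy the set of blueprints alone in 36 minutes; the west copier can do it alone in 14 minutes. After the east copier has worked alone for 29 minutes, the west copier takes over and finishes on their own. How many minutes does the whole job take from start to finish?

571/18 minutes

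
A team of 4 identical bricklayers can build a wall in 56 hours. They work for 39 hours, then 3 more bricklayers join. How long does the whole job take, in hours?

341/7 hours

One bricklayer does 1/224 of the job per hour.
After 39 hours with 4 bricklayers, 39/56 is done (17/56 left).
With 7 bricklayers the rate is 7/224 = 1/32, so the rest takes 17/56 ÷ 1/32 = 68/7 hours.
Total = 39 + 68/7 = 341/7 hours.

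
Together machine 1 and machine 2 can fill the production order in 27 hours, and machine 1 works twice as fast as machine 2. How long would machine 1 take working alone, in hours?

81/2 hours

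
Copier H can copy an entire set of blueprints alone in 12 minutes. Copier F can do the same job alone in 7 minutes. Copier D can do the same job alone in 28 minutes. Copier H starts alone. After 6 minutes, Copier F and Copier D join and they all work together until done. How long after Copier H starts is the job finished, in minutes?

87/11 minutes

In the first 6 minutes Copier H alone does 6/12 = 1/2 of the job, leaving 1/2.
Once everyone is working, combined rate: 1/12 + 1/7 + 1/28 = (7 + 12 + 3)/84 = 22/84 = 11/42 per minute.
Remaining 1/2 at 11/42 per minute takes 21/11 minutes.
Total from the start = 6 + 21/11 = 87/11 minutes.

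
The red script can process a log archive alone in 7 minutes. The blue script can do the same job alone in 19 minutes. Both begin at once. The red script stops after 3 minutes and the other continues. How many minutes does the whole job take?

76/7 minutes

In the first 3 minutes the combined rate is 26/133, so 78/133 of the job is done, leaving 55/133.
After the red script leaves the rate is 1/19 per minute; the remaining 55/133 takes 55/7 minutes.
Total = 3 + 55/7 = 76/7 minutes.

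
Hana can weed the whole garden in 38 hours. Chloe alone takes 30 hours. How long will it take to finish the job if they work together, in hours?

285/17 hours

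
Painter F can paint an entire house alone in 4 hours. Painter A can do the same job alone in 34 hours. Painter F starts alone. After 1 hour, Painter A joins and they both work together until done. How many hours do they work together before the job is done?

In the first 1 hour Painter F alone does 1/4 of the job, leaving 3/4.
Once everyone is working, combined rate: 1/4 + 1/34 = (17 + 2)/68 = 19/68 per hour.
Remaining 3/4 at 19/68 per hour takes 51/19 hours.

51/19 hours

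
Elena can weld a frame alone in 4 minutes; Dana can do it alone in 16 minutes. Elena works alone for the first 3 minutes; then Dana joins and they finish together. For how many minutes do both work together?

4/5 minutes

In 3 minutes Elena does 3/4 of the job, leaving 1/4.
Elena and Dana together work at 5/16 per minute, so finishing takes 1/4 ÷ 5/16 = 4/5 minutes.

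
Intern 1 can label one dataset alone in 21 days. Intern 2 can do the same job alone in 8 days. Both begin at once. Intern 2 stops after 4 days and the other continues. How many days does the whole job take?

21/2 days

In the first 4 days the combined rate is 29/168, so 29/42 of the job is done, leaving 13/42.
After intern 2 leaves the rate is 1/21 per day; the remaining 13/42 takes 13/2 days.
Total = 4 + 13/2 = 21/2 days.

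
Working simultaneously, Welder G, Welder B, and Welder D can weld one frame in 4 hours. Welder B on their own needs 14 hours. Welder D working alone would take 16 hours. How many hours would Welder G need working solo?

112/13 hours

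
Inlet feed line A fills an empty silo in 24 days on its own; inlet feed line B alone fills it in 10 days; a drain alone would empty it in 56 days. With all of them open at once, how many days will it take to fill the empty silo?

105/13 days

Net rate = 1/24 + 1/10 − 1/56 = (35 + 84 − 15)/840 = 104/840 = 13/105 per day.
Filling time = 1 ÷ (13/105) = 105/13 days.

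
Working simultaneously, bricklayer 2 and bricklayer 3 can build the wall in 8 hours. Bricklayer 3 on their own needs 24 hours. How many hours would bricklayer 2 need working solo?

12 hours

Combined rate is 1/8 per hour.
Known contribution: 1/24 per hour.
So bricklayer 2's rate is 1/8 − 1/24 = 1/12, meaning 12 hours alone.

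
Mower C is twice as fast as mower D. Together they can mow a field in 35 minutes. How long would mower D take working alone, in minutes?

105 minutes

Let mower D's rate be r; then mower C's rate is 2r, so together (2 + 1)r = 3r = 1/35.
Thus r = 1/105 per minute.
Mower D alone: 105 minutes; mower C alone: 105/2 minutes.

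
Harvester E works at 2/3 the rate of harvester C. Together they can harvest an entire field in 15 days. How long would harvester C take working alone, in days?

Let harvester C's rate be r; then harvester E's rate is (2/3)r, so together (2/3 + 1)r = (5/3)r = 1/15.
Thus r = 1/25 per day.
Harvester C alone: 25 days; harvester E alone: 75/2 days.

25 days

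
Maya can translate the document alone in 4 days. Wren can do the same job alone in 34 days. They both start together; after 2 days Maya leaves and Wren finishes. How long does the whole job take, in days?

In the first 2 days the combined rate is 19/68, so 19/34 of the job is done, leaving 15/34.
After Maya leaves the rate is 1/34 per day; the remaining 15/34 takes 15 days.
Total = 2 + 15 = 17 days.

17 days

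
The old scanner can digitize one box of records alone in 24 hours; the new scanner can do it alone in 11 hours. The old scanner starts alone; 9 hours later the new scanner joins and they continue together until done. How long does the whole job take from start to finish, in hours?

In 9 hours the old scanner does 9/24 = 3/8 of the job, leaving 5/8.
The old scanner and the new scanner together work at 35/264 per hour, so finishing takes 5/8 ÷ 35/264 = 33/7 hours.
Total time = 9 + 33/7 = 96/7 hours.

96/7 hours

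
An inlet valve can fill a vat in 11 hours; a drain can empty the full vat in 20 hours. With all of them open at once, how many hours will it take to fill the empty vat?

220/9 hours

Net rate = 1/11 − 1/20 = (20 − 11)/220 = 9/220 per hour.
Filling time = 1 ÷ (9/220) = 220/9 hours.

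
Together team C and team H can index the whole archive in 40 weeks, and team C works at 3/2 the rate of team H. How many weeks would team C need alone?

200/3 weeks

Let team H's rate be r; then team C's rate is (3/2)r, so together (3/2 + 1)r = (5/2)r = 1/40.
Thus r = 1/100 per week.
Team H alone: 100 weeks; team C alone: 200/3 weeks.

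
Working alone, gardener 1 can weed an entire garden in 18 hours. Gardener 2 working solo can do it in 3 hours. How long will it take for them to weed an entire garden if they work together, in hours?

18/7 hours

Combined rate: 1/18 + 1/3 = (1 + 6)/18 = 7/18 per hour.
Time = 1 ÷ (7/18) = 18/7 hours.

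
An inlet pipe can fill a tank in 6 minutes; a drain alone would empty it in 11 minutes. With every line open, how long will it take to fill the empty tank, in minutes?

Net rate = 1/6 − 1/11 = (11 − 6)/66 = 5/66 per minute.
Filling time = 1 ÷ (5/66) = 66/5 minutes.

66/5 minutes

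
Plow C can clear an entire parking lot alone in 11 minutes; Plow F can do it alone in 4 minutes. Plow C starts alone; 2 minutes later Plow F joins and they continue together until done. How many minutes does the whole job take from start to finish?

In 2 minutes Plow C does 2/11 of the job, leaving 9/11.
Plow C and Plow F together work at 15/44 per minute, so finishing takes 9/11 ÷ 15/44 = 12/5 minutes.
Total time = 2 + 12/5 = 22/5 minutes.

22/5 minutes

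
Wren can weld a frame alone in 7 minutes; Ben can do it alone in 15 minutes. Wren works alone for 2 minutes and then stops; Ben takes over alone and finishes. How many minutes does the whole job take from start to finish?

89/7 minutes

In 2 minutes Wren does 2/7 of the job, leaving 5/7.
Ben works at 1/15 per minute, so finishing takes 5/7 ÷ 1/15 = 75/7 minutes.
Total time = 2 + 75/7 = 89/7 minutes.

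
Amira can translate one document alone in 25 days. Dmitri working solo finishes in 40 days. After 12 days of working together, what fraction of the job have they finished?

39/50

Combined rate: 1/25 + 1/40 = (8 + 5)/200 = 13/200 per day.
In 12 days they complete 12·13/200 = 39/50 of the job.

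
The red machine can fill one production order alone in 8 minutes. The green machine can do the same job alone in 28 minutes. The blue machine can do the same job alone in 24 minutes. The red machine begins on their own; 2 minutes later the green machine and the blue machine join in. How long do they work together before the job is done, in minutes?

In the first 2 minutes the red machine alone does 2/8 = 1/4 of the job, leaving 3/4.
Once everyone is working, combined rate: 1/8 + 1/28 + 1/24 = (21 + 6 + 7)/168 = 34/168 = 17/84 per minute.
Remaining 3/4 at 17/84 per minute takes 63/17 minutes.

63/17 minutes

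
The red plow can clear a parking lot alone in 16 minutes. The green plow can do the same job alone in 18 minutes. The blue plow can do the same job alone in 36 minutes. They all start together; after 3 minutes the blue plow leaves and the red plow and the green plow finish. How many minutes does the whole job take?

132/17 minutes

In the first 3 minutes the combined rate is 7/48, so 7/16 of the job is done, leaving 9/16.
After the blue plow leaves the rate is 17/144 per minute; the remaining 9/16 takes 81/17 minutes.
Total = 3 + 81/17 = 132/17 minutes.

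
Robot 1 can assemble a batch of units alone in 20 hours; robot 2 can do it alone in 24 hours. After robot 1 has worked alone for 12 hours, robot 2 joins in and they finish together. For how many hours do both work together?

In 12 hours robot 1 does 12/20 = 3/5 of the job, leaving 2/5.
Robot 1 and robot 2 together work at 11/120 per hour, so finishing takes 2/5 ÷ 11/120 = 48/11 hours.

48/11 hours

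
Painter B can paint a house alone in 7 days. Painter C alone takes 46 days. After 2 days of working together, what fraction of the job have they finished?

Combined rate: 1/7 + 1/46 = (46 + 7)/322 = 53/322 per day.
In 2 days they complete 2·53/322 = 53/161 of the job.

53/161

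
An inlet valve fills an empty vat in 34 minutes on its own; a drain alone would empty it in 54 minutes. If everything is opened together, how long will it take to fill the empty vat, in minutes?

459/5 minutes

Net rate = 1/34 − 1/54 = (27 − 17)/918 = 10/918 = 5/459 per minute.
Filling time = 1 ÷ (5/459) = 459/5 minutes.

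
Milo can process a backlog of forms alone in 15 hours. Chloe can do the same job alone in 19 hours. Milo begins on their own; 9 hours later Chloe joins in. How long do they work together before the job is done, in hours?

57/17 hours

In the first 9 hours Milo alone does 9/15 = 3/5 of the job, leaving 2/5.
Once everyone is working, combined rate: 1/15 + 1/19 = (19 + 15)/285 = 34/285 per hour.
Remaining 2/5 at 34/285 per hour takes 57/17 hours.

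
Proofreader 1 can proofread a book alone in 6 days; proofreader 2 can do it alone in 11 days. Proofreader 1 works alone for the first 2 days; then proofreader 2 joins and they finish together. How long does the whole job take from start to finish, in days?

78/17 days

In 2 days proofreader 1 does 2/6 = 1/3 of the job, leaving 2/3.
Proofreader 1 and proofreader 2 together work at 17/66 per day, so finishing takes 2/3 ÷ 17/66 = 44/17 days.
Total time = 2 + 44/17 = 78/17 days.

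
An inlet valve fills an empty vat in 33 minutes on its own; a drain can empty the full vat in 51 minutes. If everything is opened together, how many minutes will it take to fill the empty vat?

187/2 minutes

Net rate = 1/33 − 1/51 = (17 − 11)/561 = 6/561 = 2/187 per minute.
Filling time = 1 ÷ (2/187) = 187/2 minutes.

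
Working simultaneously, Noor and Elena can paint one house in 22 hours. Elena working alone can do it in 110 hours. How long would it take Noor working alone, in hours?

55/2 hours

Combined rate is 1/22 per hour.
Known contribution: 1/110 per hour.
So Noor's rate is 1/22 − 1/110 = 2/55, meaning 55/2 hours alone.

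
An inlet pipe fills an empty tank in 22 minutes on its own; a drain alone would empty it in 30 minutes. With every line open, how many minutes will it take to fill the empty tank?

165/2 minutes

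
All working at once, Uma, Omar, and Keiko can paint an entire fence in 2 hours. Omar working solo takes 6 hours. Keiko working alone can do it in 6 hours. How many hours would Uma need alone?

Combined rate is 1/2 per hour.
Known contribution: 1/6 + 1/6 = (1 + 1)/6 = 2/6 = 1/3 per hour.
So Uma's rate is 1/2 − 1/3 = 1/6, meaning 6 hours alone.

6 hours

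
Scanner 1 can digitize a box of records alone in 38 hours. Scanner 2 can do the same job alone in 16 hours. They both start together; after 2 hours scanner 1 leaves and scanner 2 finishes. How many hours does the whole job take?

288/19 hours

In the first 2 hours the combined rate is 27/304, so 27/152 of the job is done, leaving 125/152.
After scanner 1 leaves the rate is 1/16 per hour; the remaining 125/152 takes 250/19 hours.
Total = 2 + 250/19 = 288/19 hours.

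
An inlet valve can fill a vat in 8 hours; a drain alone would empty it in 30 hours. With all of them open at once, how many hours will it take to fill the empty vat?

Net rate = 1/8 − 1/30 = (15 − 4)/120 = 11/120 per hour.
Filling time = 1 ÷ (11/120) = 120/11 hours.

120/11 hours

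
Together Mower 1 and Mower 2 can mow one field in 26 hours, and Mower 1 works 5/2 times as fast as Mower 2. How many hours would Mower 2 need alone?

91 hours

Let Mower 2's rate be r; then Mower 1's rate is (5/2)r, so together (5/2 + 1)r = (7/2)r = 1/26.
Thus r = 1/91 per hour.
Mower 2 alone: 91 hours; Mower 1 alone: 182/5 hours.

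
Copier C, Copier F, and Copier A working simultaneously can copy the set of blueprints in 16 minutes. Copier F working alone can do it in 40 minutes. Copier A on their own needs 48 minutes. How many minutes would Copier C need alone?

60 minutes

Combined rate is 1/16 per minute.
Known contribution: 1/40 + 1/48 = (6 + 5)/240 = 11/240 per minute.
So Copier C's rate is 1/16 − 11/240 = 1/60, meaning 60 minutes alone.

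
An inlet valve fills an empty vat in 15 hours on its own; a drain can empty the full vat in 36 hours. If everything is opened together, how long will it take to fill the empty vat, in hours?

180/7 hours

Net rate = 1/15 − 1/36 = (12 − 5)/180 = 7/180 per hour.
Filling time = 1 ÷ (7/180) = 180/7 hours.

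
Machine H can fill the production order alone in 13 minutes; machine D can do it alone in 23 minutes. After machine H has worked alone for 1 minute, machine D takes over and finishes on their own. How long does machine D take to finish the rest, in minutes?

276/13 minutes

In 1 minute machine H does 1/13 of the job, leaving 12/13.
Machine D works at 1/23 per minute, so finishing takes 12/13 ÷ 1/23 = 276/13 minutes.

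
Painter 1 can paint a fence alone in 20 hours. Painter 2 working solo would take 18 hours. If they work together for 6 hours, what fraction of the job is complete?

Combined rate: 1/20 + 1/18 = (9 + 10)/180 = 19/180 per hour.
In 6 hours they complete 6·19/180 = 19/30 of the job.

19/30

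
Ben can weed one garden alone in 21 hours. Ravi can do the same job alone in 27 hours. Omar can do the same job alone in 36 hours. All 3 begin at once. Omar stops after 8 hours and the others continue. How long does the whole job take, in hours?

147/16 hours

In the first 8 hours the combined rate is 85/756, so 170/189 of the job is done, leaving 19/189.
After Omar leaves the rate is 16/189 per hour; the remaining 19/189 takes 19/16 hours.
Total = 8 + 19/16 = 147/16 hours.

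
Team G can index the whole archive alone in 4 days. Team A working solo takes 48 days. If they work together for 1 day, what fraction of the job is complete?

13/48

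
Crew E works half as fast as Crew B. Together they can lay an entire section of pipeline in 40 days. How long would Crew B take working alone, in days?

60 days

Let Crew B's rate be r; then Crew E's rate is (1/2)r, so together (1/2 + 1)r = (3/2)r = 1/40.
Thus r = 1/60 per day.
Crew B alone: 60 days; Crew E alone: 120 days.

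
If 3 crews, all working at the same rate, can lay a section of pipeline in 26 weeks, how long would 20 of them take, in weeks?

Total work is 3·26 = 78 crew-weeks.
With 20 crews: 78/20 = 39/10 weeks.

39/10 weeks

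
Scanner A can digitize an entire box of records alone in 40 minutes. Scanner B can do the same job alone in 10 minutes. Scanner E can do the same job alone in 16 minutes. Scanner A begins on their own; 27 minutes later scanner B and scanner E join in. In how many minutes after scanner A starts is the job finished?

431/15 minutes

In the first 27 minutes scanner A alone does 27/40 of the job, leaving 13/40.
Once everyone is working, combined rate: 1/40 + 1/10 + 1/16 = (2 + 8 + 5)/80 = 15/80 = 3/16 per minute.
Remaining 13/40 at 3/16 per minute takes 26/15 minutes.
Total from the start = 27 + 26/15 = 431/15 minutes.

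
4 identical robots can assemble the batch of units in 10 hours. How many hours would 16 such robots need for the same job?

5/2 hours

Total work is 4·10 = 40 robot-hours.
With 16 robots: 40/16 = 5/2 hours.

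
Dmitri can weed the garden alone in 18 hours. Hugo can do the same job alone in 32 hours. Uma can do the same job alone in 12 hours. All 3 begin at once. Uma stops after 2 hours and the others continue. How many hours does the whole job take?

48/5 hours

In the first 2 hours the combined rate is 49/288, so 49/144 of the job is done, leaving 95/144.
After Uma leaves the rate is 25/288 per hour; the remaining 95/144 takes 38/5 hours.
Total = 2 + 38/5 = 48/5 hours.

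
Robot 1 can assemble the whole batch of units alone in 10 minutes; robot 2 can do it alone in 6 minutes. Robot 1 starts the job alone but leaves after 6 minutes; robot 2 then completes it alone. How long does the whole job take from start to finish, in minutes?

42/5 minutes

In 6 minutes robot 1 does 6/10 = 3/5 of the job, leaving 2/5.
Robot 2 works at 1/6 per minute, so finishing takes 2/5 ÷ 1/6 = 12/5 minutes.
Total time = 6 + 12/5 = 42/5 minutes.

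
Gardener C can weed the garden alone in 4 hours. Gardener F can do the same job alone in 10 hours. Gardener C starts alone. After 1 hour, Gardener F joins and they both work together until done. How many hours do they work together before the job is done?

15/7 hours

In the first 1 hour Gardener C alone does 1/4 of the job, leaving 3/4.
Once everyone is working, combined rate: 1/4 + 1/10 = (5 + 2)/20 = 7/20 per hour.
Remaining 3/4 at 7/20 per hour takes 15/7 hours.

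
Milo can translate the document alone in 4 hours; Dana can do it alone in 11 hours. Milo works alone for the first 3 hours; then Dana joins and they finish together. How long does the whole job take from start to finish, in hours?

56/15 hours

In 3 hours Milo does 3/4 of the job, leaving 1/4.
Milo and Dana together work at 15/44 per hour, so finishing takes 1/4 ÷ 15/44 = 11/15 hours.
Total time = 3 + 11/15 = 56/15 hours.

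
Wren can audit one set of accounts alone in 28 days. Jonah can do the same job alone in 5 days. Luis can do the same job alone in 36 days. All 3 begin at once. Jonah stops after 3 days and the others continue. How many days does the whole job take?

63/10 days

In the first 3 days the combined rate is 83/315, so 83/105 of the job is done, leaving 22/105.
After Jonah leaves the rate is 4/63 per day; the remaining 22/105 takes 33/10 days.
Total = 3 + 33/10 = 63/10 days.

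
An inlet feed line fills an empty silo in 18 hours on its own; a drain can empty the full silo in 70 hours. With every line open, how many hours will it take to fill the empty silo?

315/13 hours

Net rate = 1/18 − 1/70 = (35 − 9)/630 = 26/630 = 13/315 per hour.
Filling time = 1 ÷ (13/315) = 315/13 hours.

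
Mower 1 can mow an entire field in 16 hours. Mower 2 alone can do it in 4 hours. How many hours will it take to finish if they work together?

16/5 hours

With two workers the combined time is the product over the sum: 16·4/(16+4) = 64/20 = 16/5 hours.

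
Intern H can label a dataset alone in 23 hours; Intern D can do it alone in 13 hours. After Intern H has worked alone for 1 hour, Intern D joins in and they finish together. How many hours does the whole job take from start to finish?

161/18 hours

In 1 hour Intern H does 1/23 of the job, leaving 22/23.
Intern H and Intern D together work at 36/299 per hour, so finishing takes 22/23 ÷ 36/299 = 143/18 hours.
Total time = 1 + 143/18 = 161/18 hours.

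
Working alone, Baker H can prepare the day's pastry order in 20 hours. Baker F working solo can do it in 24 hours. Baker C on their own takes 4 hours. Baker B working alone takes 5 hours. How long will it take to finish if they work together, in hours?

Combined rate: 1/20 + 1/24 + 1/4 + 1/5 = (6 + 5 + 30 + 24)/120 = 65/120 = 13/24 per hour.
Time = 1 ÷ (13/24) = 24/13 hours.

24/13 hours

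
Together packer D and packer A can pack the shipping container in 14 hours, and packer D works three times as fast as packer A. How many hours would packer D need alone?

56/3 hours

Let packer A's rate be r; then packer D's rate is 3r, so together (3 + 1)r = 4r = 1/14.
Thus r = 1/56 per hour.
Packer A alone: 56 hours; packer D alone: 56/3 hours.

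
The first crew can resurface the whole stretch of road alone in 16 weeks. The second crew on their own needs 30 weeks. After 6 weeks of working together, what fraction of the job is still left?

17/40

Combined rate: 1/16 + 1/30 = (15 + 8)/240 = 23/240 per week.
In 6 weeks they complete 6·23/240 = 23/40 of the job.
So 17/40 remains.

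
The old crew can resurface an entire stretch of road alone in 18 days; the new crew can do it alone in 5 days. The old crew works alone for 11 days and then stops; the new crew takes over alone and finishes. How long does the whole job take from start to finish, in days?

In 11 days the old crew does 11/18 of the job, leaving 7/18.
The new crew works at 1/5 per day, so finishing takes 7/18 ÷ 1/5 = 35/18 days.
Total time = 11 + 35/18 = 233/18 days.

233/18 days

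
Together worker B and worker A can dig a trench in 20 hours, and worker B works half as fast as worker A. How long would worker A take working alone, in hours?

30 hours

Let worker A's rate be r; then worker B's rate is (1/2)r, so together (1/2 + 1)r = (3/2)r = 1/20.
Thus r = 1/30 per hour.
Worker A alone: 30 hours; worker B alone: 60 hours.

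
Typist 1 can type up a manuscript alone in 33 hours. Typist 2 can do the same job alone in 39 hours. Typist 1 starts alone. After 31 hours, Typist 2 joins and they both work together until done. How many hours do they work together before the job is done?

In the first 31 hours Typist 1 alone does 31/33 of the job, leaving 2/33.
Once everyone is working, combined rate: 1/33 + 1/39 = (13 + 11)/429 = 24/429 = 8/143 per hour.
Remaining 2/33 at 8/143 per hour takes 13/12 hours.

13/12 hours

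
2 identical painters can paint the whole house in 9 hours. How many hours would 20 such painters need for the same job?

9/10 hours

Total work is 2·9 = 18 painter-hours.
With 20 painters: 18/20 = 9/10 hours.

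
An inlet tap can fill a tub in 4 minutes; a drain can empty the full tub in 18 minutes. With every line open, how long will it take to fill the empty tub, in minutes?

Net rate = 1/4 − 1/18 = (9 − 2)/36 = 7/36 per minute.
Filling time = 1 ÷ (7/36) = 36/7 minutes.

36/7 minutes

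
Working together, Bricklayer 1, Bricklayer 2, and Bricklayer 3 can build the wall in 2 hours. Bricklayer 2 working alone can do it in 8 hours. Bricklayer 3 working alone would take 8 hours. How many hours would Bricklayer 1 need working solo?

4 hours

Combined rate is 1/2 per hour.
Known contribution: 1/8 + 1/8 = (1 + 1)/8 = 2/8 = 1/4 per hour.
So Bricklayer 1's rate is 1/2 − 1/4 = 1/4, meaning 4 hours alone.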